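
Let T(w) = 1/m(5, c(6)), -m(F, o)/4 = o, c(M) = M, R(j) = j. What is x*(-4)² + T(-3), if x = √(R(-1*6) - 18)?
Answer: -1/24 + 32*I*√6 ≈ -0.041667 + 78.384*I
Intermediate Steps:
m(F, o) = -4*o
x = 2*I*√6 (x = √(-1*6 - 18) = √(-6 - 18) = √(-24) = 2*I*√6 ≈ 4.899*I)
T(w) = -1/24 (T(w) = 1/(-4*6) = 1/(-24) = -1/24)
x*(-4)² + T(-3) = (2*I*√6)*(-4)² - 1/24 = (2*I*√6)*16 - 1/24 = 32*I*√6 - 1/24 = -1/24 + 32*I*√6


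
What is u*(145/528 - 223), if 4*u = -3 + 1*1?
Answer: 117599/1056 ≈ 111.36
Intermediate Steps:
u = -½ (u = (-3 + 1*1)/4 = (-3 + 1)/4 = (¼)*(-2) = -½ ≈ -0.50000)
u*(145/528 - 223) = -(145/528 - 223)/2 = -½*(-117599/528) = 117599/1056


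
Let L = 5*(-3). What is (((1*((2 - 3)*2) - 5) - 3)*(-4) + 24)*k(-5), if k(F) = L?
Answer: -960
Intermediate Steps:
L = -15
k(F) = -15
(((1*((2 - 3)*2) - 5) - 3)*(-4) + 24)*k(-5) = (((1*((2 - 3)*2) - 5) - 3)*(-4) + 24)*(-15) = (((1*(-1*2) - 5) - 3)*(-4) + 24)*(-15) = (((1*(-2) - 5) - 3)*(-4) + 24)*(-15) = (((-2 - 5) - 3)*(-4) + 24)*(-15) = ((-7 - 3)*(-4) + 24)*(-15) = (-10*(-4) + 24)*(-15) = (40 + 24)*(-15) = 64*(-15) = -960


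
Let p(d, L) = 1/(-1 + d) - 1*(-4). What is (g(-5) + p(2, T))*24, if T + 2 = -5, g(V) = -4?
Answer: 24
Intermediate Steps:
T = -7 (T = -2 - 5 = -7)
p(d, L) = 4 + 1/(-1 + d) (p(d, L) = 1/(-1 + d) + 4 = 4 + 1/(-1 + d))
(g(-5) + p(2, T))*24 = (-4 + (-3 + 4*2)/(-1 + 2))*24 = (-4 + (-3 + 8)/1)*24 = (-4 + 1*5)*24 = (-4 + 5)*24 = 1*24 = 24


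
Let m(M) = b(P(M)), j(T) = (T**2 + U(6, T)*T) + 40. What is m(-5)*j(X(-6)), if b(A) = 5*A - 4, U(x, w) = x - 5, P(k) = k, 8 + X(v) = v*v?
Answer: -24708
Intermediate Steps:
X(v) = -8 + v**2 (X(v) = -8 + v*v = -8 + v**2)
U(x, w) = -5 + x
j(T) = 40 + T + T**2 (j(T) = (T**2 + (-5 + 6)*T) + 40 = (T**2 + 1*T) + 40 = (T**2 + T) + 40 = (T + T**2) + 40 = 40 + T + T**2)
b(A) = -4 + 5*A
m(M) = -4 + 5*M
m(-5)*j(X(-6)) = (-4 + 5*(-5))*(40 + (-8 + (-6)**2) + (-8 + (-6)**2)**2) = (-4 - 25)*(40 + (-8 + 36) + (-8 + 36)**2) = -29*(40 + 28 + 28**2) = -29*(40 + 28 + 784) = -29*852 = -24708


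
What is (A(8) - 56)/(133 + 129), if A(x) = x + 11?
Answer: -37/262 ≈ -0.14122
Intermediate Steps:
A(x) = 11 + x
(A(8) - 56)/(133 + 129) = ((11 + 8) - 56)/(133 + 129) = (19 - 56)/262 = (1/262)*(-37) = -37/262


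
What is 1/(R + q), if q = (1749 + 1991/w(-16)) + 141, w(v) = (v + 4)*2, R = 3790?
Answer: 24/134329 ≈ 0.00017867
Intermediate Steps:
w(v) = 8 + 2*v (w(v) = (4 + v)*2 = 8 + 2*v)
q = 43369/24 (q = (1749 + 1991/(8 + 2*(-16))) + 141 = (1749 + 1991/(8 - 32)) + 141 = (1749 + 1991/(-24)) + 141 = (1749 + 1991*(-1/24)) + 141 = (1749 - 1991/24) + 141 = 39985/24 + 141 = 43369/24 ≈ 1807.0)
1/(R + q) = 1/(3790 + 43369/24) = 1/(134329/24) = 24/134329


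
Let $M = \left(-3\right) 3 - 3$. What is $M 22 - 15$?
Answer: $-279$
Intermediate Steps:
$M = -12$ ($M = -9 - 3 = -12$)
$M 22 - 15 = \left(-12\right) 22 - 15 = -264 - 15 = -279$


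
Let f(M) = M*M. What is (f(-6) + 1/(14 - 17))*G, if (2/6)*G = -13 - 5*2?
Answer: -2461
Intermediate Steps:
f(M) = M²
G = -69 (G = 3*(-13 - 5*2) = 3*(-13 - 1*10) = 3*(-13 - 10) = 3*(-23) = -69)
(f(-6) + 1/(14 - 17))*G = ((-6)² + 1/(14 - 17))*(-69) = (36 + 1/(-3))*(-69) = (36 - ⅓)*(-69) = (107/3)*(-69) = -2461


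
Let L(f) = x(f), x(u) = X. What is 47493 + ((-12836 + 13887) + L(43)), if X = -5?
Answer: 48539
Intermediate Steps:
x(u) = -5
L(f) = -5
47493 + ((-12836 + 13887) + L(43)) = 47493 + ((-12836 + 13887) - 5) = 47493 + (1051 - 5) = 47493 + 1046 = 48539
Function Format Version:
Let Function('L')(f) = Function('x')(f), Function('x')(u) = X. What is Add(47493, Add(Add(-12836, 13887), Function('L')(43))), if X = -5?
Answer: 48539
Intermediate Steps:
Function('x')(u) = -5
Function('L')(f) = -5
Add(47493, Add(Add(-12836, 13887), Function('L')(43))) = Add(47493, Add(Add(-12836, 13887), -5)) = Add(47493, Add(1051, -5)) = Add(47493, 1046) = 48539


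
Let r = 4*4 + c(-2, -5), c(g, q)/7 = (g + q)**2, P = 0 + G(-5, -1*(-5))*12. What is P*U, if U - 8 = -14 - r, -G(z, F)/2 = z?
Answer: -43800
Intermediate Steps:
G(z, F) = -2*z
P = 120 (P = 0 - 2*(-5)*12 = 0 + 10*12 = 0 + 120 = 120)
c(g, q) = 7*(g + q)**2
r = 359 (r = 4*4 + 7*(-2 - 5)**2 = 16 + 7*(-7)**2 = 16 + 7*49 = 16 + 343 = 359)
U = -365 (U = 8 + (-14 - 1*359) = 8 + (-14 - 359) = 8 - 373 = -365)
P*U = 120*(-365) = -43800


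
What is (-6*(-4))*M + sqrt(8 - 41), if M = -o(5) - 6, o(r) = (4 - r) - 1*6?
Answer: 24 + I*sqrt(33) ≈ 24.0 + 5.7446*I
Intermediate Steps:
o(r) = -2 - r (o(r) = (4 - r) - 6 = -2 - r)
M = 1 (M = -(-2 - 1*5) - 6 = -(-2 - 5) - 6 = -1*(-7) - 6 = 7 - 6 = 1)
(-6*(-4))*M + sqrt(8 - 41) = -6*(-4)*1 + sqrt(8 - 41) = 24*1 + sqrt(-33) = 24 + I*sqrt(33)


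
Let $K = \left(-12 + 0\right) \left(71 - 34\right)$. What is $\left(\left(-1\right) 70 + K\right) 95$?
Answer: $-48830$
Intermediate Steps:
$K = -444$ ($K = \left(-12\right) 37 = -444$)
$\left(\left(-1\right) 70 + K\right) 95 = \left(\left(-1\right) 70 - 444\right) 95 = \left(-70 - 444\right) 95 = \left(-514\right) 95 = -48830$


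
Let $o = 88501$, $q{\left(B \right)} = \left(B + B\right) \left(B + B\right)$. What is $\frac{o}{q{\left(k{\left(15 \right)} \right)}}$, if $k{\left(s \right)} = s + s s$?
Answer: $\frac{88501}{230400} \approx 0.38412$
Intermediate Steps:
$k{\left(s \right)} = s + s^{2}$
$q{\left(B \right)} = 4 B^{2}$ ($q{\left(B \right)} = 2 B 2 B = 4 B^{2}$)
$\frac{o}{q{\left(k{\left(15 \right)} \right)}} = \frac{88501}{4 \left(15 \left(1 + 15\right)\right)^{2}} = \frac{88501}{4 \left(15 \cdot 16\right)^{2}} = \frac{88501}{4 \cdot 240^{2}} = \frac{88501}{4 \cdot 57600} = \frac{88501}{230400}$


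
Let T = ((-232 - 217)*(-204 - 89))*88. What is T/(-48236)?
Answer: -2894254/12059 ≈ -240.01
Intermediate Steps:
T = 11577016 (T = -449*(-293)*88 = 131557*88 = 11577016)
T/(-48236) = 11577016/(-48236) = 11577016*(-1/48236) = -2894254/12059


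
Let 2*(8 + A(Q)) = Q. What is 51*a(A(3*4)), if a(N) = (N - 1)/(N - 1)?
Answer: 51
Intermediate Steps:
A(Q) = -8 + Q/2
a(N) = 1 (a(N) = (-1 + N)/(-1 + N) = 1)
51*a(A(3*4)) = 51*1 = 51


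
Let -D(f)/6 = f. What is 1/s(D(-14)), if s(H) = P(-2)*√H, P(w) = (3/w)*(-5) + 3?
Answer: √21/441 ≈ 0.010391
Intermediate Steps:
P(w) = 3 - 15/w (P(w) = -15/w + 3 = 3 - 15/w)
D(f) = -6*f
s(H) = 21*√H/2 (s(H) = (3 - 15/(-2))*√H = (3 - 15*(-½))*√H = (3 + 15/2)*√H = 21*√H/2)
1/s(D(-14)) = 1/(21*√(-6*(-14))/2) = 1/(21*√84/2) = 1/(21*(2*√21)/2) = 1/(21*√21) = √21/441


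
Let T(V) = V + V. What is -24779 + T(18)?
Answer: -24743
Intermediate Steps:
T(V) = 2*V
-24779 + T(18) = -24779 + 2*18 = -24779 + 36 = -24743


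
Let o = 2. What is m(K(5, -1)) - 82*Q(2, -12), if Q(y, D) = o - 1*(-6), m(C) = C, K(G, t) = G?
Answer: -651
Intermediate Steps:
Q(y, D) = 8 (Q(y, D) = 2 - 1*(-6) = 2 + 6 = 8)
m(K(5, -1)) - 82*Q(2, -12) = 5 - 82*8 = 5 - 656 = -651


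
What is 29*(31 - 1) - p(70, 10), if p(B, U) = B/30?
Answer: 2603/3 ≈ 867.67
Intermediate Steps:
p(B, U) = B/30 (p(B, U) = B*(1/30) = B/30)
29*(31 - 1) - p(70, 10) = 29*(31 - 1) - 70/30 = 29*30 - 1*7/3 = 870 - 7/3 = 2603/3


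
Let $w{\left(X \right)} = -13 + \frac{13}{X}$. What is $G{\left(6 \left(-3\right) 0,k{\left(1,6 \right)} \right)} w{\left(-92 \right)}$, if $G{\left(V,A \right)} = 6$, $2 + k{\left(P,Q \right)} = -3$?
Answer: $- \frac{3627}{46} \approx -78.848$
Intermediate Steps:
$k{\left(P,Q \right)} = -5$ ($k{\left(P,Q \right)} = -2 - 3 = -5$)
$G{\left(6 \left(-3\right) 0,k{\left(1,6 \right)} \right)} w{\left(-92 \right)} = 6 \left(-13 + \frac{13}{-92}\right) = 6 \left(-13 + 13 \left(- \frac{1}{92}\right)\right) = 6 \left(-13 - \frac{13}{92}\right) = 6 \left(- \frac{1209}{92}\right) = - \frac{3627}{46}$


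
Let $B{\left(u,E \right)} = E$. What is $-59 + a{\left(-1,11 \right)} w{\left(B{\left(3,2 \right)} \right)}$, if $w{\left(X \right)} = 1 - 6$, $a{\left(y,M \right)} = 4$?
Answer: $-79$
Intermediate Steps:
$w{\left(X \right)} = -5$ ($w{\left(X \right)} = 1 - 6 = -5$)
$-59 + a{\left(-1,11 \right)} w{\left(B{\left(3,2 \right)} \right)} = -59 + 4 \left(-5\right) = -59 - 20 = -79$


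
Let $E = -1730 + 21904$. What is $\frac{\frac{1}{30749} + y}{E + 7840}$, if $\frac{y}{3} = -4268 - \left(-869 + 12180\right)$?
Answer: $- \frac{718558006}{430701243} \approx -1.6683$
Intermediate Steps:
$E = 20174$
$y = -46737$ ($y = 3 \left(-4268 - \left(-869 + 12180\right)\right) = 3 \left(-4268 - 11311\right) = 3 \left(-15579\right) = -46737$)
$\frac{\frac{1}{30749} + y}{E + 7840} = \frac{\frac{1}{30749} - 46737}{20174 + 7840} = \frac{\frac{1}{30749} - 46737}{28014} = \left(- \frac{1437116012}{30749}\right) \frac{1}{28014} = - \frac{718558006}{430701243}$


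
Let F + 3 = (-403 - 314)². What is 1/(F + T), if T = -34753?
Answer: 1/479333 ≈ 2.0862e-6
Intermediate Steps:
F = 514086 (F = -3 + (-403 - 314)² = -3 + (-717)² = -3 + 514089 = 514086)
1/(F + T) = 1/(514086 - 34753) = 1/479333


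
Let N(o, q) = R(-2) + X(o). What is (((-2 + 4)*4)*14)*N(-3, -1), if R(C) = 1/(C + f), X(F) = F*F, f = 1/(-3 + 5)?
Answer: 2800/3 ≈ 933.33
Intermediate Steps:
f = ½ (f = 1/2 = ½ ≈ 0.50000)
X(F) = F²
R(C) = 1/(½ + C) (R(C) = 1/(C + ½) = 1/(½ + C))
N(o, q) = -⅔ + o² (N(o, q) = 2/(1 + 2*(-2)) + o² = 2/(1 - 4) + o² = 2/(-3) + o² = 2*(-⅓) + o² = -⅔ + o²)
(((-2 + 4)*4)*14)*N(-3, -1) = (((-2 + 4)*4)*14)*(-⅔ + (-3)²) = ((2*4)*14)*(-⅔ + 9) = (8*14)*(25/3) = 112*(25/3) = 2800/3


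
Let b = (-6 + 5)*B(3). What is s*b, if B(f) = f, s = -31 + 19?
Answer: 36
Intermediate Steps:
s = -12
b = -3 (b = (-6 + 5)*3 = -1*3 = -3)
s*b = -12*(-3) = 36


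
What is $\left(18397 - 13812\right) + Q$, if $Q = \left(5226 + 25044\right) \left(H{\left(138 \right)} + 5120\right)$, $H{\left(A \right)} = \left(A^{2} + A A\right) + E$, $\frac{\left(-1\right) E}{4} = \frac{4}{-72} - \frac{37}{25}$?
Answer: $\frac{19621450051}{15} \approx 1.3081 \cdot 10^{9}$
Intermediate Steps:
$E = \frac{1382}{225}$ ($E = - 4 \left(\frac{4}{-72} - \frac{37}{25}\right) = - 4 \left(4 \left(- \frac{1}{72}\right) - \frac{37}{25}\right) = - 4 \left(- \frac{1}{18} - \frac{37}{25}\right) = \left(-4\right) \left(- \frac{691}{450}\right) = \frac{1382}{225} \approx 6.1422$)
$H{\left(A \right)} = \frac{1382}{225} + 2 A^{2}$ ($H{\left(A \right)} = \left(A^{2} + A A\right) + \frac{1382}{225} = \left(A^{2} + A^{2}\right) + \frac{1382}{225} = 2 A^{2} + \frac{1382}{225} = \frac{1382}{225} + 2 A^{2}$)
$Q = \frac{19621381276}{15}$ ($Q = \left(5226 + 25044\right) \left(\left(\frac{1382}{225} + 2 \cdot 138^{2}\right) + 5120\right) = 30270 \left(\left(\frac{1382}{225} + 2 \cdot 19044\right) + 5120\right) = 30270 \left(\left(\frac{1382}{225} + 38088\right) + 5120\right) = 30270 \left(\frac{8571182}{225} + 5120\right) = 30270 \cdot \frac{9723182}{225} = \frac{19621381276}{15} \approx 1.3081 \cdot 10^{9}$)
$\left(18397 - 13812\right) + Q = \left(18397 - 13812\right) + \frac{19621381276}{15} = 4585 + \frac{19621381276}{15} = \frac{19621450051}{15}$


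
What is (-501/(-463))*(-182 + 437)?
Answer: 127755/463 ≈ 275.93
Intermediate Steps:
(-501/(-463))*(-182 + 437) = -501*(-1/463)*255 = (501/463)*255 = 127755/463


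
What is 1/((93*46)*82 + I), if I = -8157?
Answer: 1/342639 ≈ 2.9185e-6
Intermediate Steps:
1/((93*46)*82 + I) = 1/((93*46)*82 - 8157) = 1/(4278*82 - 8157) = 1/(350796 - 8157) = 1/342639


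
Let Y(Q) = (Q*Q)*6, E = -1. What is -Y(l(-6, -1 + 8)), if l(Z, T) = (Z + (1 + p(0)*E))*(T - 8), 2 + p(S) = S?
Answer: -54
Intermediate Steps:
p(S) = -2 + S
l(Z, T) = (-8 + T)*(3 + Z) (l(Z, T) = (Z + (1 + (-2 + 0)*(-1)))*(T - 8) = (Z + (1 - 2*(-1)))*(-8 + T) = (Z + (1 + 2))*(-8 + T) = (Z + 3)*(-8 + T) = (3 + Z)*(-8 + T) = (-8 + T)*(3 + Z))
Y(Q) = 6*Q**2 (Y(Q) = Q**2*6 = 6*Q**2)
-Y(l(-6, -1 + 8)) = -6*(-24 - 8*(-6) + 3*(-1 + 8) + (-1 + 8)*(-6))**2 = -6*(-24 + 48 + 3*7 + 7*(-6))**2 = -6*(-24 + 48 + 21 - 42)**2 = -6*3**2 = -6*9 = -1*54 = -54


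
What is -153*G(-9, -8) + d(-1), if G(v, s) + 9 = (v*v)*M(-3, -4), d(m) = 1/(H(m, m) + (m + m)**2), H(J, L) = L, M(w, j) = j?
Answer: 152848/3 ≈ 50949.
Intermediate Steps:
d(m) = 1/(m + 4*m**2) (d(m) = 1/(m + (m + m)**2) = 1/(m + (2*m)**2) = 1/(m + 4*m**2))
G(v, s) = -9 - 4*v**2 (G(v, s) = -9 + (v*v)*(-4) = -9 + v**2*(-4) = -9 - 4*v**2)
-153*G(-9, -8) + d(-1) = -153*(-9 - 4*(-9)**2) + 1/((-1)*(1 + 4*(-1))) = -153*(-9 - 4*81) - 1/(1 - 4) = -153*(-9 - 324) - 1/(-3) = -153*(-333) - 1*(-1/3) = 50949 + 1/3 = 152848/3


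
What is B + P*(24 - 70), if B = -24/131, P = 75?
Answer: -451974/131 ≈ -3450.2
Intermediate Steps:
B = -24/131 (B = -24*1/131 = -24/131 ≈ -0.18321)
B + P*(24 - 70) = -24/131 + 75*(24 - 70) = -24/131 + 75*(-46) = -24/131 - 3450 = -451974/131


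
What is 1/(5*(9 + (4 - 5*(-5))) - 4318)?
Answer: -1/4128 ≈ -0.00024225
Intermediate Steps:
1/(5*(9 + (4 - 5*(-5))) - 4318) = 1/(5*(9 + (4 + 25)) - 4318) = 1/(5*(9 + 29) - 4318) = 1/(5*38 - 4318) = 1/(190 - 4318) = 1/(-4128) = -1/4128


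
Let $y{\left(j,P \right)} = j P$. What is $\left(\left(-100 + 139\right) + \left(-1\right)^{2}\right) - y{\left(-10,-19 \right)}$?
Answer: $-150$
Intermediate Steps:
$y{\left(j,P \right)} = P j$
$\left(\left(-100 + 139\right) + \left(-1\right)^{2}\right) - y{\left(-10,-19 \right)} = \left(\left(-100 + 139\right) + \left(-1\right)^{2}\right) - \left(-19\right) \left(-10\right) = \left(39 + 1\right) - 190 = 40 - 190 = -150$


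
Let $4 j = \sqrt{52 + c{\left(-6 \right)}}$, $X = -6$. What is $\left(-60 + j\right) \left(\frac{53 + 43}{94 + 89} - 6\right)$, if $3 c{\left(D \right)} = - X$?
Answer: $\frac{20040}{61} - \frac{501 \sqrt{6}}{122} \approx 318.47$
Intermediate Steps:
$c{\left(D \right)} = 2$ ($c{\left(D \right)} = \frac{\left(-1\right) \left(-6\right)}{3} = \frac{1}{3} \cdot 6 = 2$)
$j = \frac{3 \sqrt{6}}{4}$ ($j = \frac{\sqrt{52 + 2}}{4} = \frac{\sqrt{54}}{4} = \frac{3 \sqrt{6}}{4} \approx 1.8371$)
$\left(-60 + j\right) \left(\frac{53 + 43}{94 + 89} - 6\right) = \left(-60 + \frac{3 \sqrt{6}}{4}\right) \left(\frac{53 + 43}{94 + 89} - 6\right) = \left(-60 + \frac{3 \sqrt{6}}{4}\right) \left(\frac{96}{183} - 6\right) = \left(-60 + \frac{3 \sqrt{6}}{4}\right) \left(96 \cdot \frac{1}{183} - 6\right) = \left(-60 + \frac{3 \sqrt{6}}{4}\right) \left(\frac{32}{61} - 6\right) = \left(-60 + \frac{3 \sqrt{6}}{4}\right) \left(- \frac{334}{61}\right) = \frac{20040}{61} - \frac{501 \sqrt{6}}{122}$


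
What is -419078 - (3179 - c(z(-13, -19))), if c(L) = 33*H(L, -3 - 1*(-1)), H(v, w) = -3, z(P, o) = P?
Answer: -422356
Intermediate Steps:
c(L) = -99 (c(L) = 33*(-3) = -99)
-419078 - (3179 - c(z(-13, -19))) = -419078 - (3179 - 1*(-99)) = -419078 - (3179 + 99) = -419078 - 1*3278 = -419078 - 3278 = -422356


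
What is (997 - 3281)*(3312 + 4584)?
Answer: -18034464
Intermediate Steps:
(997 - 3281)*(3312 + 4584) = -2284*7896 = -18034464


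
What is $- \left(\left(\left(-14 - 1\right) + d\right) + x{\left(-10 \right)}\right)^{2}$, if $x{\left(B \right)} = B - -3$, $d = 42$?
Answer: $-400$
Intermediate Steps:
$x{\left(B \right)} = 3 + B$ ($x{\left(B \right)} = B + 3 = 3 + B$)
$- \left(\left(\left(-14 - 1\right) + d\right) + x{\left(-10 \right)}\right)^{2} = - \left(\left(\left(-14 - 1\right) + 42\right) + \left(3 - 10\right)\right)^{2} = - \left(\left(\left(-14 - 1\right) + 42\right) - 7\right)^{2} = - \left(\left(-15 + 42\right) - 7\right)^{2} = - \left(27 - 7\right)^{2} = - 20^{2} = \left(-1\right) 400 = -400$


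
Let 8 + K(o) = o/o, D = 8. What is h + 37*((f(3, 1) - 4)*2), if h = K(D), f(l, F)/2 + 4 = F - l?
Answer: -1191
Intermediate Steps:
f(l, F) = -8 - 2*l + 2*F (f(l, F) = -8 + 2*(F - l) = -8 + (-2*l + 2*F) = -8 - 2*l + 2*F)
K(o) = -7 (K(o) = -8 + o/o = -8 + 1 = -7)
h = -7
h + 37*((f(3, 1) - 4)*2) = -7 + 37*(((-8 - 2*3 + 2*1) - 4)*2) = -7 + 37*(((-8 - 6 + 2) - 4)*2) = -7 + 37*((-12 - 4)*2) = -7 + 37*(-16*2) = -7 + 37*(-32) = -7 - 1184 = -1191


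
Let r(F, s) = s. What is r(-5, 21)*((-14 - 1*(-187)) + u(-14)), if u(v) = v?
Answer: 3339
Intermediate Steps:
r(-5, 21)*((-14 - 1*(-187)) + u(-14)) = 21*((-14 - 1*(-187)) - 14) = 21*((-14 + 187) - 14) = 21*(173 - 14) = 21*159 = 3339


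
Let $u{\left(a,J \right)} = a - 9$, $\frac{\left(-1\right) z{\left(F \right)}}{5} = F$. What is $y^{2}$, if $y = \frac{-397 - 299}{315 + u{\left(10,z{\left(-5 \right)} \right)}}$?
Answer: $\frac{30276}{6241} \approx 4.8511$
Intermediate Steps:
$z{\left(F \right)} = - 5 F$
$u{\left(a,J \right)} = -9 + a$
$y = - \frac{174}{79}$ ($y = \frac{-397 - 299}{315 + \left(-9 + 10\right)} = - \frac{696}{315 + 1} = - \frac{696}{316} = \left(-696\right) \frac{1}{316} = - \frac{174}{79} \approx -2.2025$)
$y^{2} = \left(- \frac{174}{79}\right)^{2} = \frac{30276}{6241}$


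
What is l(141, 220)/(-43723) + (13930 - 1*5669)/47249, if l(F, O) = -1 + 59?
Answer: 358455261/2065868027 ≈ 0.17351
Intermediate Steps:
l(F, O) = 58
l(141, 220)/(-43723) + (13930 - 1*5669)/47249 = 58/(-43723) + (13930 - 1*5669)/47249 = 58*(-1/43723) + (13930 - 5669)*(1/47249) = -58/43723 + 8261*(1/47249) = -58/43723 + 8261/47249 = 358455261/2065868027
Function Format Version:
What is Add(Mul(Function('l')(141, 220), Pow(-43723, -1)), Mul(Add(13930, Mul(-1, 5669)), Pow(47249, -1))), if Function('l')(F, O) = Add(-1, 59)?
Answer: Rational(358455261, 2065868027) ≈ 0.17351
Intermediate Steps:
Function('l')(F, O) = 58
Add(Mul(Function('l')(141, 220), Pow(-43723, -1)), Mul(Add(13930, Mul(-1, 5669)), Pow(47249, -1))) = Add(Mul(58, Pow(-43723, -1)), Mul(Add(13930, Mul(-1, 5669)), Pow(47249, -1))) = Add(Mul(58, Rational(-1, 43723)), Mul(Add(13930, -5669), Rational(1, 47249))) = Add(Rational(-58, 43723), Mul(8261, Rational(1, 47249))) = Add(Rational(-58, 43723), Rational(8261, 47249)) = Rational(358455261, 2065868027)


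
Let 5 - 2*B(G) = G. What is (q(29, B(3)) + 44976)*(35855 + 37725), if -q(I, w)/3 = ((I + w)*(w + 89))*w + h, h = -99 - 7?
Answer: 2736734520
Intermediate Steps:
h = -106
B(G) = 5/2 - G/2
q(I, w) = 318 - 3*w*(89 + w)*(I + w) (q(I, w) = -3*(((I + w)*(w + 89))*w - 106) = -3*(((I + w)*(89 + w))*w - 106) = -3*(((89 + w)*(I + w))*w - 106) = -3*(w*(89 + w)*(I + w) - 106) = -3*(-106 + w*(89 + w)*(I + w)) = 318 - 3*w*(89 + w)*(I + w))
(q(29, B(3)) + 44976)*(35855 + 37725) = ((318 - 267*(5/2 - ½*3)² - 3*(5/2 - ½*3)³ - 267*29*(5/2 - ½*3) - 3*29*(5/2 - ½*3)²) + 44976)*(35855 + 37725) = ((318 - 267*(5/2 - 3/2)² - 3*(5/2 - 3/2)³ - 267*29*(5/2 - 3/2) - 3*29*(5/2 - 3/2)²) + 44976)*73580 = ((318 - 267*1² - 3*1³ - 267*29*1 - 3*29*1²) + 44976)*73580 = ((318 - 267*1 - 3*1 - 7743 - 3*29*1) + 44976)*73580 = ((318 - 267 - 3 - 7743 - 87) + 44976)*73580 = (-7782 + 44976)*73580 = 37194*73580 = 2736734520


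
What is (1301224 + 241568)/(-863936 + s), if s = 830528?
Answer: -64283/1392 ≈ -46.180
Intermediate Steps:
(1301224 + 241568)/(-863936 + s) = (1301224 + 241568)/(-863936 + 830528) = 1542792/(-33408) = 1542792*(-1/33408) = -64283/1392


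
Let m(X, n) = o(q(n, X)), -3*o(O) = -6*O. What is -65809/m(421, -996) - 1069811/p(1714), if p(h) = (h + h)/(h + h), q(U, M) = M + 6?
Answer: -913684403/854 ≈ -1.0699e+6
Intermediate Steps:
q(U, M) = 6 + M
o(O) = 2*O (o(O) = -(-2)*O = 2*O)
m(X, n) = 12 + 2*X (m(X, n) = 2*(6 + X) = 12 + 2*X)
p(h) = 1 (p(h) = (2*h)/((2*h)) = (2*h)*(1/(2*h)) = 1)
-65809/m(421, -996) - 1069811/p(1714) = -65809/(12 + 2*421) - 1069811/1 = -65809/(12 + 842) - 1069811*1 = -65809/854 - 1069811 = -913684403/854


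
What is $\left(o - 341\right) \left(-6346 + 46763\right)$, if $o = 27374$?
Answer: $1092592761$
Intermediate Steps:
$\left(o - 341\right) \left(-6346 + 46763\right) = \left(27374 - 341\right) \left(-6346 + 46763\right) = 27033 \cdot 40417 = 1092592761$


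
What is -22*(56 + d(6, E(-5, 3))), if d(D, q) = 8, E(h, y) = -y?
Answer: -1408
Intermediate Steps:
-22*(56 + d(6, E(-5, 3))) = -22*(56 + 8) = -22*64 = -1408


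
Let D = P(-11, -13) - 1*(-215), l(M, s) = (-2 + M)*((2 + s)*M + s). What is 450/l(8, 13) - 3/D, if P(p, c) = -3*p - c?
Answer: 6392/11571 ≈ 0.55242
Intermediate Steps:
P(p, c) = -c - 3*p
l(M, s) = (-2 + M)*(s + M*(2 + s)) (l(M, s) = (-2 + M)*(M*(2 + s) + s) = (-2 + M)*(s + M*(2 + s)))
D = 261 (D = (-1*(-13) - 3*(-11)) - 1*(-215) = (13 + 33) + 215 = 46 + 215 = 261)
450/l(8, 13) - 3/D = 450/(-4*8 - 2*13 + 2*8**2 + 13*8**2 - 1*8*13) - 3/261 = 450/(-32 - 26 + 2*64 + 13*64 - 104) - 3*1/261 = 450/(-32 - 26 + 128 + 832 - 104) - 1/87 = 450/798 - 1/87 = 450*(1/798) - 1/87 = 75/133 - 1/87 = 6392/11571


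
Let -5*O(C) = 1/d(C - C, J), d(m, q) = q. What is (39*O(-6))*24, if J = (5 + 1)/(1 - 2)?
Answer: 156/5 ≈ 31.200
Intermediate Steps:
J = -6 (J = 6/(-1) = 6*(-1) = -6)
O(C) = 1/30 (O(C) = -1/5/(-6) = -1/5*(-1/6) = 1/30)
(39*O(-6))*24 = (39*(1/30))*24 = (13/10)*24 = 156/5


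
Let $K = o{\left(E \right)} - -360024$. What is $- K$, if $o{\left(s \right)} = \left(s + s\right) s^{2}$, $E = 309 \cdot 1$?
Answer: $-59367282$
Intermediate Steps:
$E = 309$
$o{\left(s \right)} = 2 s^{3}$ ($o{\left(s \right)} = 2 s s^{2} = 2 s^{3}$)
$K = 59367282$ ($K = 2 \cdot 309^{3} - -360024 = 2 \cdot 29503629 + 360024 = 59007258 + 360024 = 59367282$)
$- K = \left(-1\right) 59367282 = -59367282$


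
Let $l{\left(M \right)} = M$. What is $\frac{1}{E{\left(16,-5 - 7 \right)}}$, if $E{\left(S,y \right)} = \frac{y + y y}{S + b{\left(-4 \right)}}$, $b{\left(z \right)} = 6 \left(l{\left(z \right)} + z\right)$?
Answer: $- \frac{8}{33} \approx -0.24242$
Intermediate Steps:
$b{\left(z \right)} = 12 z$ ($b{\left(z \right)} = 6 \left(z + z\right) = 6 \cdot 2 z = 12 z$)
$E{\left(S,y \right)} = \frac{y + y^{2}}{-48 + S}$ ($E{\left(S,y \right)} = \frac{y + y y}{S + 12 \left(-4\right)} = \frac{y + y^{2}}{S - 48} = \frac{y + y^{2}}{-48 + S}$)
$\frac{1}{E{\left(16,-5 - 7 \right)}} = \frac{1}{\left(-5 - 7\right) \frac{1}{-48 + 16} \left(1 - 12\right)} = \frac{1}{\left(-12\right) \frac{1}{-32} \left(1 - 12\right)} = \frac{1}{\left(-12\right) \left(- \frac{1}{32}\right) \left(-11\right)} = \frac{1}{- \frac{33}{8}} = - \frac{8}{33}$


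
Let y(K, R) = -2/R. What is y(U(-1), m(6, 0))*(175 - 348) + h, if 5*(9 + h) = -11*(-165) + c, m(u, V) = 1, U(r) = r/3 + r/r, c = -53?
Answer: 3447/5 ≈ 689.40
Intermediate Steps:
U(r) = 1 + r/3 (U(r) = r*(1/3) + 1 = r/3 + 1 = 1 + r/3)
h = 1717/5 (h = -9 + (-11*(-165) - 53)/5 = -9 + (1815 - 53)/5 = -9 + (1/5)*1762 = -9 + 1762/5 = 1717/5 ≈ 343.40)
y(U(-1), m(6, 0))*(175 - 348) + h = (-2/1)*(175 - 348) + 1717/5 = -2*1*(-173) + 1717/5 = -2*(-173) + 1717/5 = 346 + 1717/5 = 3447/5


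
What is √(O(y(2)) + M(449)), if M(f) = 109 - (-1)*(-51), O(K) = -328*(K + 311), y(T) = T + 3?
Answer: 3*I*√11510 ≈ 321.85*I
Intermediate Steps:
y(T) = 3 + T
O(K) = -102008 - 328*K (O(K) = -328*(311 + K) = -102008 - 328*K)
M(f) = 58 (M(f) = 109 - 1*51 = 109 - 51 = 58)
√(O(y(2)) + M(449)) = √((-102008 - 328*(3 + 2)) + 58) = √((-102008 - 328*5) + 58) = √((-102008 - 1640) + 58) = √(-103648 + 58) = √(-103590) = 3*I*√11510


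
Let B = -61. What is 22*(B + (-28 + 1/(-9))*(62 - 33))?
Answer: -173492/9 ≈ -19277.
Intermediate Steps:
22*(B + (-28 + 1/(-9))*(62 - 33)) = 22*(-61 + (-28 + 1/(-9))*(62 - 33)) = 22*(-61 + (-28 - 1/9)*29) = 22*(-61 - 253/9*29) = 22*(-61 - 7337/9) = 22*(-7886/9) = -173492/9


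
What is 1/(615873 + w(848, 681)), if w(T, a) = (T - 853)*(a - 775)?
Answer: 1/616343 ≈ 1.6225e-6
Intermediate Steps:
w(T, a) = (-853 + T)*(-775 + a)
1/(615873 + w(848, 681)) = 1/(615873 + (661075 - 853*681 - 775*848 + 848*681)) = 1/(615873 + (661075 - 580893 - 657200 + 577488)) = 1/(615873 + 470) = 1/616343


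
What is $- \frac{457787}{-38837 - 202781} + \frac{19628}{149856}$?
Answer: $\frac{1309725121}{646569768} \approx 2.0257$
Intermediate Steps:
$- \frac{457787}{-38837 - 202781} + \frac{19628}{149856} = - \frac{457787}{-241618} + 19628 \cdot \frac{1}{149856} = \left(-457787\right) \left(- \frac{1}{241618}\right) + \frac{701}{5352} = \frac{457787}{241618} + \frac{701}{5352} = \frac{1309725121}{646569768}$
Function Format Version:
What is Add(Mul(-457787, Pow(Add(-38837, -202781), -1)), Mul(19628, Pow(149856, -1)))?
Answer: Rational(1309725121, 646569768) ≈ 2.0257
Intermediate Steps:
Add(Mul(-457787, Pow(Add(-38837, -202781), -1)), Mul(19628, Pow(149856, -1))) = Add(Mul(-457787, Pow(-241618, -1)), Mul(19628, Rational(1, 149856))) = Add(Mul(-457787, Rational(-1, 241618)), Rational(701, 5352)) = Add(Rational(457787, 241618), Rational(701, 5352)) = Rational(1309725121, 646569768)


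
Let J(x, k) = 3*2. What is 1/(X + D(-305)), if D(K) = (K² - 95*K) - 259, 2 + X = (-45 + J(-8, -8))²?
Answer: 1/123260 ≈ 8.1129e-6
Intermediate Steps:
J(x, k) = 6
X = 1519 (X = -2 + (-45 + 6)² = -2 + (-39)² = -2 + 1521 = 1519)
D(K) = -259 + K² - 95*K
1/(X + D(-305)) = 1/(1519 + (-259 + (-305)² - 95*(-305))) = 1/(1519 + (-259 + 93025 + 28975)) = 1/(1519 + 121741) = 1/123260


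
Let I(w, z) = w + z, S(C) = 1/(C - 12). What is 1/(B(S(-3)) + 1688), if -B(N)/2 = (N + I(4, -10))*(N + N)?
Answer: 225/379436 ≈ 0.00059299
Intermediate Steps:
S(C) = 1/(-12 + C)
B(N) = -4*N*(-6 + N) (B(N) = -2*(N + (4 - 10))*(N + N) = -2*(N - 6)*2*N = -2*(-6 + N)*2*N = -4*N*(-6 + N))
1/(B(S(-3)) + 1688) = 1/(4*(6 - 1/(-12 - 3))/(-12 - 3) + 1688) = 1/(4*(6 - 1/(-15))/(-15) + 1688) = 1/(4*(-1/15)*(6 - 1*(-1/15)) + 1688) = 1/(4*(-1/15)*(6 + 1/15) + 1688) = 1/(4*(-1/15)*(91/15) + 1688) = 1/(-364/225 + 1688) = 1/(379436/225) = 225/379436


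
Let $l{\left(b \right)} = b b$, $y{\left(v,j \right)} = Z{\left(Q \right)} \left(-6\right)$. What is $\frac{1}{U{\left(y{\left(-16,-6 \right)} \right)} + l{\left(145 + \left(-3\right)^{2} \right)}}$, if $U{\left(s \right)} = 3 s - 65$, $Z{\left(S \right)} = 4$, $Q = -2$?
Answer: $\frac{1}{23579} \approx 4.2411 \cdot 10^{-5}$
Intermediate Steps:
$y{\left(v,j \right)} = -24$ ($y{\left(v,j \right)} = 4 \left(-6\right) = -24$)
$l{\left(b \right)} = b^{2}$
$U{\left(s \right)} = -65 + 3 s$
$\frac{1}{U{\left(y{\left(-16,-6 \right)} \right)} + l{\left(145 + \left(-3\right)^{2} \right)}} = \frac{1}{\left(-65 + 3 \left(-24\right)\right) + \left(145 + \left(-3\right)^{2}\right)^{2}} = \frac{1}{\left(-65 - 72\right) + \left(145 + 9\right)^{2}} = \frac{1}{-137 + 154^{2}} = \frac{1}{-137 + 23716} = \frac{1}{23579}$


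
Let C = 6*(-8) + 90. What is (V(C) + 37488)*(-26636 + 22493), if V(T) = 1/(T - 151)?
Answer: -16929089313/109 ≈ -1.5531e+8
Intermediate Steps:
C = 42 (C = -48 + 90 = 42)
V(T) = 1/(-151 + T)
(V(C) + 37488)*(-26636 + 22493) = (1/(-151 + 42) + 37488)*(-26636 + 22493) = (1/(-109) + 37488)*(-4143) = (-1/109 + 37488)*(-4143) = (4086191/109)*(-4143) = -16929089313/109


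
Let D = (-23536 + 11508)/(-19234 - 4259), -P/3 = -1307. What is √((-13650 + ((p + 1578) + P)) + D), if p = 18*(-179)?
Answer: I*√6276715516473/23493 ≈ 106.64*I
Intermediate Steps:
p = -3222
P = 3921 (P = -3*(-1307) = 3921)
D = 12028/23493 (D = -12028/(-23493) = -12028*(-1/23493) = 12028/23493 ≈ 0.51198)
√((-13650 + ((p + 1578) + P)) + D) = √((-13650 + ((-3222 + 1578) + 3921)) + 12028/23493) = √((-13650 + (-1644 + 3921)) + 12028/23493) = √((-13650 + 2277) + 12028/23493) = √(-11373 + 12028/23493) = √(-267173861/23493) = I*√6276715516473/23493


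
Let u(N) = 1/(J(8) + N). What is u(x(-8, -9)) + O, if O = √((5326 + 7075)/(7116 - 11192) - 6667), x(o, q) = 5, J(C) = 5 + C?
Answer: 1/18 + I*√27703647767/2038 ≈ 0.055556 + 81.67*I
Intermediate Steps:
u(N) = 1/(13 + N) (u(N) = 1/((5 + 8) + N) = 1/(13 + N))
O = I*√27703647767/2038 (O = √(12401/(-4076) - 6667) = √(12401*(-1/4076) - 6667) = √(-12401/4076 - 6667) = √(-27187093/4076) = I*√27703647767/2038 ≈ 81.67*I)
u(x(-8, -9)) + O = 1/(13 + 5) + I*√27703647767/2038 = 1/18 + I*√27703647767/2038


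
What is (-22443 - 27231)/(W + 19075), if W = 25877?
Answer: -8279/7492 ≈ -1.1050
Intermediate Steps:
(-22443 - 27231)/(W + 19075) = (-22443 - 27231)/(25877 + 19075) = -49674/44952 = -49674*1/44952 = -8279/7492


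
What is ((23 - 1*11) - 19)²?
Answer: 49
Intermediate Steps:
((23 - 1*11) - 19)² = ((23 - 11) - 19)² = (12 - 19)² = (-7)² = 49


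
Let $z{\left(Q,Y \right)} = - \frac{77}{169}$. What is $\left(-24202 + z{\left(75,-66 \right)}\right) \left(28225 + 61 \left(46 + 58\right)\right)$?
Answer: $- \frac{141394642335}{169} \approx -8.3666 \cdot 10^{8}$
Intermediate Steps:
$z{\left(Q,Y \right)} = - \frac{77}{169}$ ($z{\left(Q,Y \right)} = \left(-77\right) \frac{1}{169} = - \frac{77}{169}$)
$\left(-24202 + z{\left(75,-66 \right)}\right) \left(28225 + 61 \left(46 + 58\right)\right) = \left(-24202 - \frac{77}{169}\right) \left(28225 + 61 \left(46 + 58\right)\right) = - \frac{4090215 \left(28225 + 61 \cdot 104\right)}{169} = - \frac{4090215 \left(28225 + 6344\right)}{169} = \left(- \frac{4090215}{169}\right) 34569 = - \frac{141394642335}{169}$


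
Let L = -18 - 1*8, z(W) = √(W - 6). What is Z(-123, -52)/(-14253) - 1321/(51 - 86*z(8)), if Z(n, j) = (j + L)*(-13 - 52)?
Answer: 299476831/57919441 + 113606*√2/12191 ≈ 18.349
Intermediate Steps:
z(W) = √(-6 + W)
L = -26 (L = -18 - 8 = -26)
Z(n, j) = 1690 - 65*j (Z(n, j) = (j - 26)*(-13 - 52) = (-26 + j)*(-65) = 1690 - 65*j)
Z(-123, -52)/(-14253) - 1321/(51 - 86*z(8)) = (1690 - 65*(-52))/(-14253) - 1321/(51 - 86*√(-6 + 8)) = (1690 + 3380)*(-1/14253) - 1321/(51 - 86*√2) = 5070*(-1/14253) - 1321/(51 - 86*√2) = -1690/4751 - 1321/(51 - 86*√2)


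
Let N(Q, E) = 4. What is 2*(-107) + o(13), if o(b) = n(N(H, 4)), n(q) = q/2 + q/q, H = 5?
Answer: -211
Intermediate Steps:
n(q) = 1 + q/2 (n(q) = q*(½) + 1 = q/2 + 1 = 1 + q/2)
o(b) = 3 (o(b) = 1 + (½)*4 = 1 + 2 = 3)
2*(-107) + o(13) = 2*(-107) + 3 = -214 + 3 = -211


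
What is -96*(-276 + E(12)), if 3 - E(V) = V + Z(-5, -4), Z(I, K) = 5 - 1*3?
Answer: 27552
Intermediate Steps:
Z(I, K) = 2 (Z(I, K) = 5 - 3 = 2)
E(V) = 1 - V (E(V) = 3 - (V + 2) = 3 - (2 + V) = 3 + (-2 - V) = 1 - V)
-96*(-276 + E(12)) = -96*(-276 + (1 - 1*12)) = -96*(-276 + (1 - 12)) = -96*(-276 - 11) = -96*(-287) = 27552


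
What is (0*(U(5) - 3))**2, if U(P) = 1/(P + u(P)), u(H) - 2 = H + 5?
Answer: 0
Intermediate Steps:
u(H) = 7 + H (u(H) = 2 + (H + 5) = 2 + (5 + H) = 7 + H)
U(P) = 1/(7 + 2*P) (U(P) = 1/(P + (7 + P)) = 1/(7 + 2*P))
(0*(U(5) - 3))**2 = (0*(1/(7 + 2*5) - 3))**2 = (0*(1/(7 + 10) - 3))**2 = (0*(1/17 - 3))**2 = (0*(-50/17))**2 = 0**2 = 0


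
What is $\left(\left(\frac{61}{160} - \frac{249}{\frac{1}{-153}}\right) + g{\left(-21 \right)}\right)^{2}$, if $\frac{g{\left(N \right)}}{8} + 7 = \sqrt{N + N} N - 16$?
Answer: $\frac{36767720187081}{25600} - \frac{127388961 i \sqrt{42}}{10} \approx 1.4362 \cdot 10^{9} - 8.2557 \cdot 10^{7} i$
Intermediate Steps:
$g{\left(N \right)} = -184 + 8 \sqrt{2} N^{\frac{3}{2}}$ ($g{\left(N \right)} = -56 + 8 \left(\sqrt{N + N} N - 16\right) = -56 + 8 \left(\sqrt{2 N} N - 16\right) = -56 + 8 \left(\sqrt{2} \sqrt{N} N - 16\right) = -56 + 8 \left(\sqrt{2} N^{\frac{3}{2}} - 16\right) = -56 + 8 \left(-16 + \sqrt{2} N^{\frac{3}{2}}\right) = -56 + \left(-128 + 8 \sqrt{2} N^{\frac{3}{2}}\right) = -184 + 8 \sqrt{2} N^{\frac{3}{2}}$)
$\left(\left(\frac{61}{160} - \frac{249}{\frac{1}{-153}}\right) + g{\left(-21 \right)}\right)^{2} = \left(\left(\frac{61}{160} - \frac{249}{\frac{1}{-153}}\right) - \left(184 - 8 \sqrt{2} \left(-21\right)^{\frac{3}{2}}\right)\right)^{2} = \left(\left(61 \cdot \frac{1}{160} - \frac{249}{- \frac{1}{153}}\right) - \left(184 - 8 \sqrt{2} \left(- 21 i \sqrt{21}\right)\right)\right)^{2} = \left(\left(\frac{61}{160} - -38097\right) - \left(184 + 168 i \sqrt{42}\right)\right)^{2} = \left(\left(\frac{61}{160} + 38097\right) - \left(184 + 168 i \sqrt{42}\right)\right)^{2} = \left(\frac{6095581}{160} - \left(184 + 168 i \sqrt{42}\right)\right)^{2} = \left(\frac{6066141}{160} - 168 i \sqrt{42}\right)^{2}$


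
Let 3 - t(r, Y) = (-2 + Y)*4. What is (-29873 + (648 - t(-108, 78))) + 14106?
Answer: -14818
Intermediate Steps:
t(r, Y) = 11 - 4*Y (t(r, Y) = 3 - (-2 + Y)*4 = 3 - (-8 + 4*Y) = 3 + (8 - 4*Y) = 11 - 4*Y)
(-29873 + (648 - t(-108, 78))) + 14106 = (-29873 + (648 - (11 - 4*78))) + 14106 = (-29873 + (648 - (11 - 312))) + 14106 = (-29873 + (648 - 1*(-301))) + 14106 = (-29873 + (648 + 301)) + 14106 = (-29873 + 949) + 14106 = -28924 + 14106 = -14818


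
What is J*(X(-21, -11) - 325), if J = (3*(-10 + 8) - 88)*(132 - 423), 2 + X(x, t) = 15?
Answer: -8534448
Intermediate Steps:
X(x, t) = 13 (X(x, t) = -2 + 15 = 13)
J = 27354 (J = (3*(-2) - 88)*(-291) = (-6 - 88)*(-291) = -94*(-291) = 27354)
J*(X(-21, -11) - 325) = 27354*(13 - 325) = 27354*(-312) = -8534448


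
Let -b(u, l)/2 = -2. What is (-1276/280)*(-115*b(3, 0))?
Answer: 14674/7 ≈ 2096.3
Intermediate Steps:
b(u, l) = 4 (b(u, l) = -2*(-2) = 4)
(-1276/280)*(-115*b(3, 0)) = (-1276/280)*(-115*4) = -1276*1/280*(-460) = -319/70*(-460) = 14674/7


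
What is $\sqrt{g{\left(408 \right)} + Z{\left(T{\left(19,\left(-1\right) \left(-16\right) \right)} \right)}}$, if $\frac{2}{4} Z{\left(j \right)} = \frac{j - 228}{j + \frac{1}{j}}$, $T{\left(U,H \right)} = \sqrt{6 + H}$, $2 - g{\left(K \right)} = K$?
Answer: $\frac{\sqrt{-213762 - 10488 \sqrt{22}}}{23} \approx 22.295 i$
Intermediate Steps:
$g{\left(K \right)} = 2 - K$
$Z{\left(j \right)} = \frac{2 \left(-228 + j\right)}{j + \frac{1}{j}}$ ($Z{\left(j \right)} = 2 \frac{j - 228}{j + \frac{1}{j}} = 2 \frac{-228 + j}{j + \frac{1}{j}} = \frac{2 \left(-228 + j\right)}{j + \frac{1}{j}}$)
$\sqrt{g{\left(408 \right)} + Z{\left(T{\left(19,\left(-1\right) \left(-16\right) \right)} \right)}} = \sqrt{\left(2 - 408\right) + \frac{2 \sqrt{6 - -16} \left(-228 + \sqrt{6 - -16}\right)}{1 + \left(\sqrt{6 - -16}\right)^{2}}} = \sqrt{\left(2 - 408\right) + \frac{2 \sqrt{6 + 16} \left(-228 + \sqrt{6 + 16}\right)}{1 + \left(\sqrt{6 + 16}\right)^{2}}} = \sqrt{-406 + \frac{2 \sqrt{22} \left(-228 + \sqrt{22}\right)}{1 + \left(\sqrt{22}\right)^{2}}} = \sqrt{-406 + \frac{2 \sqrt{22} \left(-228 + \sqrt{22}\right)}{1 + 22}} = \sqrt{-406 + \frac{2 \sqrt{22} \left(-228 + \sqrt{22}\right)}{23}}$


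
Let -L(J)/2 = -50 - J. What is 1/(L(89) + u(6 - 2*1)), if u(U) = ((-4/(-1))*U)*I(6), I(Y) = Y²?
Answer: 1/854 ≈ 0.0011710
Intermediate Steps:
L(J) = 100 + 2*J (L(J) = -2*(-50 - J) = 100 + 2*J)
u(U) = 144*U (u(U) = ((-4/(-1))*U)*6² = ((-4*(-1))*U)*36 = (4*U)*36 = 144*U)
1/(L(89) + u(6 - 2*1)) = 1/((100 + 2*89) + 144*(6 - 2*1)) = 1/((100 + 178) + 144*(6 - 2)) = 1/(278 + 144*4) = 1/(278 + 576) = 1/854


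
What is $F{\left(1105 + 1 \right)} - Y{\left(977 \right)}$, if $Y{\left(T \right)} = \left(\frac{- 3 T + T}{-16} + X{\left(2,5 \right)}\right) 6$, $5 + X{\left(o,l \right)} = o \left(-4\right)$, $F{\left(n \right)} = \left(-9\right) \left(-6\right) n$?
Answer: $\frac{236277}{4} \approx 59069.0$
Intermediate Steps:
$F{\left(n \right)} = 54 n$
$X{\left(o,l \right)} = -5 - 4 o$ ($X{\left(o,l \right)} = -5 + o \left(-4\right) = -5 - 4 o$)
$Y{\left(T \right)} = -78 + \frac{3 T}{4}$ ($Y{\left(T \right)} = \left(\frac{- 3 T + T}{-16} - 13\right) 6 = \left(- 2 T \left(- \frac{1}{16}\right) - 13\right) 6 = \left(\frac{T}{8} - 13\right) 6 = \left(-13 + \frac{T}{8}\right) 6 = -78 + \frac{3 T}{4}$)
$F{\left(1105 + 1 \right)} - Y{\left(977 \right)} = 54 \left(1105 + 1\right) - \left(-78 + \frac{3}{4} \cdot 977\right) = 54 \cdot 1106 - \left(-78 + \frac{2931}{4}\right) = 59724 - \frac{2619}{4} = \frac{236277}{4}$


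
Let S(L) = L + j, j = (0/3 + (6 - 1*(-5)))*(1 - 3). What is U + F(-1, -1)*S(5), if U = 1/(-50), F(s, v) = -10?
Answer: 8499/50 ≈ 169.98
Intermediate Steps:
j = -22 (j = (0*(1/3) + (6 + 5))*(-2) = (0 + 11)*(-2) = 11*(-2) = -22)
S(L) = -22 + L (S(L) = L - 22 = -22 + L)
U = -1/50 ≈ -0.020000
U + F(-1, -1)*S(5) = -1/50 - 10*(-22 + 5) = -1/50 - 10*(-17) = -1/50 + 170 = 8499/50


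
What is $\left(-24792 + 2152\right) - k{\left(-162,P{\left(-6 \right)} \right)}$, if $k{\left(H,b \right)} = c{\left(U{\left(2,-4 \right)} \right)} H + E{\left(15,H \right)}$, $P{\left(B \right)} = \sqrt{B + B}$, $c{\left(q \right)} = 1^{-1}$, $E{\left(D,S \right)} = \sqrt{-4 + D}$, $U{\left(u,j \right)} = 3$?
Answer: $-22478 - \sqrt{11} \approx -22481.0$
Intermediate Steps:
$c{\left(q \right)} = 1$
$P{\left(B \right)} = \sqrt{2} \sqrt{B}$ ($P{\left(B \right)} = \sqrt{2 B} = \sqrt{2} \sqrt{B}$)
$k{\left(H,b \right)} = H + \sqrt{11}$ ($k{\left(H,b \right)} = 1 H + \sqrt{-4 + 15} = H + \sqrt{11}$)
$\left(-24792 + 2152\right) - k{\left(-162,P{\left(-6 \right)} \right)} = \left(-24792 + 2152\right) - \left(-162 + \sqrt{11}\right) = -22640 + \left(162 - \sqrt{11}\right) = -22478 - \sqrt{11}$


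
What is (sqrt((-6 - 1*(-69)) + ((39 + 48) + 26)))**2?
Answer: 176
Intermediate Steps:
(sqrt((-6 - 1*(-69)) + ((39 + 48) + 26)))**2 = (sqrt((-6 + 69) + (87 + 26)))**2 = (sqrt(63 + 113))**2 = (sqrt(176))**2 = (4*sqrt(11))**2 = 176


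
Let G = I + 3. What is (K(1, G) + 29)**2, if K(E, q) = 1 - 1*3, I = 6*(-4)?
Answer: 729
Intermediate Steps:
I = -24
G = -21 (G = -24 + 3 = -21)
K(E, q) = -2 (K(E, q) = 1 - 3 = -2)
(K(1, G) + 29)**2 = (-2 + 29)**2 = 27**2 = 729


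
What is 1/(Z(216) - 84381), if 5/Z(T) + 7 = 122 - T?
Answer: -101/8522486 ≈ -1.1851e-5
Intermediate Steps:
Z(T) = 5/(115 - T) (Z(T) = 5/(-7 + (122 - T)) = 5/(115 - T))
1/(Z(216) - 84381) = 1/(-5/(-115 + 216) - 84381) = 1/(-5/101 - 84381) = 1/(-8522486/101) = -101/8522486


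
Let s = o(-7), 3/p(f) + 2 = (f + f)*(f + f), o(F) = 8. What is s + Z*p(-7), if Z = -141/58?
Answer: 89593/11252 ≈ 7.9624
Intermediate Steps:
p(f) = 3/(-2 + 4*f²) (p(f) = 3/(-2 + (f + f)*(f + f)) = 3/(-2 + (2*f)*(2*f)) = 3/(-2 + 4*f²))
s = 8
Z = -141/58 (Z = -141*1/58 = -141/58 ≈ -2.4310)
s + Z*p(-7) = 8 - 423/(116*(-1 + 2*(-7)²)) = 8 - 423/(116*(-1 + 2*49)) = 8 - 423/(116*(-1 + 98)) = 8 - 423/(116*97) = 8 - 141/58*3/194 = 8 - 423/11252 = 89593/11252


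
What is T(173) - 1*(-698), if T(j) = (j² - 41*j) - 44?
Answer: 23490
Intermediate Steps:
T(j) = -44 + j² - 41*j
T(173) - 1*(-698) = (-44 + 173² - 41*173) - 1*(-698) = (-44 + 29929 - 7093) + 698 = 22792 + 698 = 23490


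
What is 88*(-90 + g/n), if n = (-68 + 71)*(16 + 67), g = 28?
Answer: -1969616/249 ≈ -7910.1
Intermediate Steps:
n = 249 (n = 3*83 = 249)
88*(-90 + g/n) = 88*(-90 + 28/249) = 88*(-22382/249) = -1969616/249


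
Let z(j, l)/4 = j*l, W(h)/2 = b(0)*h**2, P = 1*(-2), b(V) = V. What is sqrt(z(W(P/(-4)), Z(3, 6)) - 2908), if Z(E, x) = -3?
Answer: 2*I*sqrt(727) ≈ 53.926*I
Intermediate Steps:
P = -2
W(h) = 0 (W(h) = 2*(0*h**2) = 2*0 = 0)
z(j, l) = 4*j*l (z(j, l) = 4*(j*l) = 4*j*l)
sqrt(z(W(P/(-4)), Z(3, 6)) - 2908) = sqrt(4*0*(-3) - 2908) = sqrt(0 - 2908) = sqrt(-2908) = 2*I*sqrt(727)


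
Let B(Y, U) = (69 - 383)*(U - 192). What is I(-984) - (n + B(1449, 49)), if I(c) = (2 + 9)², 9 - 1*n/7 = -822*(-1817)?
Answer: 10410174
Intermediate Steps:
n = -10454955 (n = 63 - (-5754)*(-1817) = 63 - 7*1493574 = 63 - 10455018 = -10454955)
I(c) = 121 (I(c) = 11² = 121)
B(Y, U) = 60288 - 314*U (B(Y, U) = -314*(-192 + U) = 60288 - 314*U)
I(-984) - (n + B(1449, 49)) = 121 - (-10454955 + (60288 - 314*49)) = 121 - (-10454955 + (60288 - 15386)) = 121 - (-10454955 + 44902) = 121 - 1*(-10410053) = 121 + 10410053 = 10410174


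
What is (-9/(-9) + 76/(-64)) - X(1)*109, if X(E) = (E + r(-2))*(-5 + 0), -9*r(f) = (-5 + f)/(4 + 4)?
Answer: 86083/144 ≈ 597.80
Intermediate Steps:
r(f) = 5/72 - f/72 (r(f) = -(-5 + f)/(9*(4 + 4)) = -(-5 + f)/(9*8) = -(-5/8 + f/8)/9 = 5/72 - f/72)
X(E) = -35/72 - 5*E (X(E) = (E + (5/72 - 1/72*(-2)))*(-5 + 0) = (E + (5/72 + 1/36))*(-5) = (E + 7/72)*(-5) = (7/72 + E)*(-5) = -35/72 - 5*E)
(-9/(-9) + 76/(-64)) - X(1)*109 = (-9/(-9) + 76/(-64)) - (-35/72 - 5*1)*109 = (-9*(-⅑) + 76*(-1/64)) - (-35/72 - 5)*109 = (1 - 19/16) - 1*(-395/72)*109 = -3/16 + (395/72)*109 = -3/16 + 43055/72 = 86083/144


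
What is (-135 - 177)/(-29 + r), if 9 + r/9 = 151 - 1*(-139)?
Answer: -78/625 ≈ -0.12480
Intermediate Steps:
r = 2529 (r = -81 + 9*(151 - 1*(-139)) = -81 + 9*(151 + 139) = -81 + 9*290 = -81 + 2610 = 2529)
(-135 - 177)/(-29 + r) = (-135 - 177)/(-29 + 2529) = -312/2500 = -312*1/2500 = -78/625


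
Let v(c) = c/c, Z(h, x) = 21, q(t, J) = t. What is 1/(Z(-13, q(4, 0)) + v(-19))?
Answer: 1/22 ≈ 0.045455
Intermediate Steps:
v(c) = 1
1/(Z(-13, q(4, 0)) + v(-19)) = 1/(21 + 1) = 1/22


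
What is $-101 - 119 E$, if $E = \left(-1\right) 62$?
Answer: $7277$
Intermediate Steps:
$E = -62$
$-101 - 119 E = -101 - -7378 = -101 + 7378 = 7277$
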